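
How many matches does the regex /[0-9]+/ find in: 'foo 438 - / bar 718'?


Pattern: /[0-9]+/ (int literals)
Input: 'foo 438 - / bar 718'
Scanning for matches:
  Match 1: '438'
  Match 2: '718'
Total matches: 2

2


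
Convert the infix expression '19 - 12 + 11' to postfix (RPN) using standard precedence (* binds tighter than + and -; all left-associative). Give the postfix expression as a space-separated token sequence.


Applying the shunting-yard algorithm:
  Operand 19 -> output
  Push '-' onto operator stack -> op-stack: [-]
  Operand 12 -> output
  See '+' (prec 1); top '-' (prec 1) >= it -> pop '-' to output
  Push '+' onto operator stack -> op-stack: [+]
  Operand 11 -> output
  End of input: pop '+' to output
Postfix result: 19 12 - 11 +

19 12 - 11 +


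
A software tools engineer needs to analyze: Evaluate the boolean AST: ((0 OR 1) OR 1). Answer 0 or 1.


Step 1: Evaluate inner node
  0 OR 1 = 1
Step 2: Evaluate root node
  1 OR 1 = 1

1


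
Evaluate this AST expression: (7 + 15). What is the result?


Expression: (7 + 15)
Evaluating step by step:
  7 + 15 = 22
Result: 22

22


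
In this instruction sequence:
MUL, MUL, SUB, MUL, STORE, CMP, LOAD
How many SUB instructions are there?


Scanning instruction sequence for SUB:
  Position 1: MUL
  Position 2: MUL
  Position 3: SUB <- MATCH
  Position 4: MUL
  Position 5: STORE
  Position 6: CMP
  Position 7: LOAD
Matches at positions: [3]
Total SUB count: 1

1


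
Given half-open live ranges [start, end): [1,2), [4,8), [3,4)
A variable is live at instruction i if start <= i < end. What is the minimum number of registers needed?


Live ranges:
  Var0: [1, 2)
  Var1: [4, 8)
  Var2: [3, 4)
Sweep-line events (position, delta, active):
  pos=1 start -> active=1
  pos=2 end -> active=0
  pos=3 start -> active=1
  pos=4 end -> active=0
  pos=4 start -> active=1
  pos=8 end -> active=0
Maximum simultaneous active: 1
Minimum registers needed: 1

1


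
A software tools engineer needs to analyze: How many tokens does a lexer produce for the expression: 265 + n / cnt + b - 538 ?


Scanning '265 + n / cnt + b - 538'
Token 1: '265' -> integer_literal
Token 2: '+' -> operator
Token 3: 'n' -> identifier
Token 4: '/' -> operator
Token 5: 'cnt' -> identifier
Token 6: '+' -> operator
Token 7: 'b' -> identifier
Token 8: '-' -> operator
Token 9: '538' -> integer_literal
Total tokens: 9

9


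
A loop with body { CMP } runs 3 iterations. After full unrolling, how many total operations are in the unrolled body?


Loop body operations: CMP (1 op per iteration)
Unrolling 3 iterations:
  Iteration 1: CMP (1 ops)
  Iteration 2: CMP (1 ops)
  Iteration 3: CMP (1 ops)
Total: 3 iterations * 1 ops/iter = 3 operations

3


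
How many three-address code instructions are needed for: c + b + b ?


Expression: c + b + b
Generating three-address code (respecting * over +/- precedence):
  Instruction 1: t1 = c + b
  Instruction 2: t2 = t1 + b
Total instructions: 2

2


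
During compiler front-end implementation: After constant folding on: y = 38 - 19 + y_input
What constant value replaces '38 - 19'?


Identifying constant sub-expression:
  Original: y = 38 - 19 + y_input
  38 and 19 are both compile-time constants
  Evaluating: 38 - 19 = 19
  After folding: y = 19 + y_input

19


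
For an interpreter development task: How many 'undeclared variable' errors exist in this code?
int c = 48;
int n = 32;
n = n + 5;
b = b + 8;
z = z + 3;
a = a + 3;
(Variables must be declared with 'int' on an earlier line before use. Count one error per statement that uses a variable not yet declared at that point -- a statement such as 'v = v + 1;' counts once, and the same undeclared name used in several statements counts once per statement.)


Scanning code line by line:
  Line 1: declare 'c' -> declared = ['c']
  Line 2: declare 'n' -> declared = ['c', 'n']
  Line 3: use 'n' -> OK (declared)
  Line 4: use 'b' -> ERROR (undeclared)
  Line 5: use 'z' -> ERROR (undeclared)
  Line 6: use 'a' -> ERROR (undeclared)
Total undeclared variable errors: 3

3


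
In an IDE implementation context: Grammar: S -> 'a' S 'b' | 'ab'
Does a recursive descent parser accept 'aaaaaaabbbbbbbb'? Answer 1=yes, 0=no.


Grammar accepts strings of the form a^n b^n (n >= 1)
Word: 'aaaaaaabbbbbbbb'
Counting: 7 a's and 8 b's
Check: 7 == 8? No
Mismatch: a-count != b-count
Rejected

0


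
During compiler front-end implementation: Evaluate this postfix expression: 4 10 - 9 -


Processing tokens left to right:
Push 4, Push 10
Pop 4 and 10, compute 4 - 10 = -6, push -6
Push 9
Pop -6 and 9, compute -6 - 9 = -15, push -15
Stack result: -15

-15


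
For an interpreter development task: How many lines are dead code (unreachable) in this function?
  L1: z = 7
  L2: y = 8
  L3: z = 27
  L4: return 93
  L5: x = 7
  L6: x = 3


Analyzing control flow:
  L1: reachable (before return)
  L2: reachable (before return)
  L3: reachable (before return)
  L4: reachable (return statement)
  L5: DEAD (after return at L4)
  L6: DEAD (after return at L4)
Return at L4, total lines = 6
Dead lines: L5 through L6
Count: 2

2


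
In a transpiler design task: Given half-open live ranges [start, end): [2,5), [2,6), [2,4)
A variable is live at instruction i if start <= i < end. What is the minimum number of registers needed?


Live ranges:
  Var0: [2, 5)
  Var1: [2, 6)
  Var2: [2, 4)
Sweep-line events (position, delta, active):
  pos=2 start -> active=1
  pos=2 start -> active=2
  pos=2 start -> active=3
  pos=4 end -> active=2
  pos=5 end -> active=1
  pos=6 end -> active=0
Maximum simultaneous active: 3
Minimum registers needed: 3

3


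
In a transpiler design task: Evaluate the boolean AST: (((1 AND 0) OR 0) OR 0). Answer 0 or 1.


Step 1: Evaluate inner node
  1 AND 0 = 0
Step 2: Evaluate next node
  0 OR 0 = 0
Step 3: Evaluate root node
  0 OR 0 = 0

0


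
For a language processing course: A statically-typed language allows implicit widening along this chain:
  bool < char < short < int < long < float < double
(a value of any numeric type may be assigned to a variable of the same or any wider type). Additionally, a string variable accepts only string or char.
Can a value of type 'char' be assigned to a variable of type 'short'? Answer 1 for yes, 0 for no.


Target variable type: short
Source value type: char
Numeric ranks: char=1, short=2
Widening allowed iff rank(source) <= rank(target): 1 <= 2? Yes
Result: 1

1


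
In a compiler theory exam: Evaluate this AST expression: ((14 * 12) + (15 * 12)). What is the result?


Expression: ((14 * 12) + (15 * 12))
Evaluating step by step:
  14 * 12 = 168
  15 * 12 = 180
  168 + 180 = 348
Result: 348

348


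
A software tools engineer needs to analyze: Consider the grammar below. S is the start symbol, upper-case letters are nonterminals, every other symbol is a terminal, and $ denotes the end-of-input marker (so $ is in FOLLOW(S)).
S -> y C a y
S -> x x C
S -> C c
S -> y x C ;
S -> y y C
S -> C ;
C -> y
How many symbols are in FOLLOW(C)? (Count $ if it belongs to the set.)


S is the start symbol and does not occur in any rule body, so FOLLOW(S) = {$}.
Examining every occurrence of C in a rule body:
  S -> y C a y : C is followed by terminal 'a' -> add 'a'
  S -> x x C : C is at the right end -> add FOLLOW(S) = {$}
  S -> C c : C is followed by terminal 'c' -> add 'c'
  S -> y x C ; : C is followed by terminal ';' -> add ';'
  S -> y y C : C is at the right end -> add FOLLOW(S) = {$} (already in the set)
  S -> C ; : C is followed by terminal ';' -> add ';' (already in the set)
  C -> y : C does not occur in the body -> contributes nothing
FOLLOW(C) = {;, a, c, $}
Count: 4

4


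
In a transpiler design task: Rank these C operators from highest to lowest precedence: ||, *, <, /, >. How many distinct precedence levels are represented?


Looking up precedence for each operator:
  || -> precedence 1
  * -> precedence 6
  < -> precedence 4
  / -> precedence 6
  > -> precedence 4
Sorted highest to lowest: *, /, <, >, ||
Distinct precedence values: [6, 4, 1]
Number of distinct levels: 3

3


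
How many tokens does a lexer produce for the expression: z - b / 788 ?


Scanning 'z - b / 788'
Token 1: 'z' -> identifier
Token 2: '-' -> operator
Token 3: 'b' -> identifier
Token 4: '/' -> operator
Token 5: '788' -> integer_literal
Total tokens: 5

5


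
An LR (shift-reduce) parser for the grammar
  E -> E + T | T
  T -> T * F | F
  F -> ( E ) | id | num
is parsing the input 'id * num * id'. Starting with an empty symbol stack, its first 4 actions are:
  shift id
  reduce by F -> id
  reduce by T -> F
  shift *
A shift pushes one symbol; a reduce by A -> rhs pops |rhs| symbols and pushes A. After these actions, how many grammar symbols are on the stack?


Tracking the symbol stack through each action:
  Action 1: shift 'id' : push -> stack = [id] (size 1)
  Action 2: reduce by F -> id : pop 1, push F -> stack = [F] (size 1)
  Action 3: reduce by T -> F : pop 1, push T -> stack = [T] (size 1)
  Action 4: shift '*' : push -> stack = [T, *] (size 2)
Final stack size: 2

2


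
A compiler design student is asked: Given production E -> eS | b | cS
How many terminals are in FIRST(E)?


Production: E -> eS | b | cS
Examining each alternative for leading terminals:
  E -> eS : first terminal = 'e'
  E -> b : first terminal = 'b'
  E -> cS : first terminal = 'c'
FIRST(E) = {b, c, e}
Count: 3

3


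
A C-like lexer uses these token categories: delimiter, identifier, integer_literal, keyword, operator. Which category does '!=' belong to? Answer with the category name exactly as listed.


Token: '!='
Checking categories:
  identifier: no
  integer_literal: no
  operator: YES
  keyword: no
  delimiter: no
Category: operator

operator


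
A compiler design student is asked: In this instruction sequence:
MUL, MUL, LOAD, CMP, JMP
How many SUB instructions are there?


Scanning instruction sequence for SUB:
  Position 1: MUL
  Position 2: MUL
  Position 3: LOAD
  Position 4: CMP
  Position 5: JMP
Matches at positions: []
Total SUB count: 0

0


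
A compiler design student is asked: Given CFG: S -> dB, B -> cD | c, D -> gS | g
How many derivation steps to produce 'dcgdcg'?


Grammar: S -> dB, B -> cD | c, D -> gS | g
Deriving 'dcgdcg':
Step 1: S -> dB => dB
Step 2: B -> cD => dcD
Step 3: D -> gS => dcgS
Step 4: S -> dB => dcgdB
Step 5: B -> cD => dcgdcD
Step 6: D -> g => dcgdcg
Total derivation steps: 6

6


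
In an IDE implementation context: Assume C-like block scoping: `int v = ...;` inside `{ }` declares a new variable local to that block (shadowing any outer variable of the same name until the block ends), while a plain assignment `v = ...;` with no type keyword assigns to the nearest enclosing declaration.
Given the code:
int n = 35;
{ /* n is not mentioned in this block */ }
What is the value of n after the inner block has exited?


Analyzing scoping rules:
Outer scope: declares n = 35
Inner block: n is neither redeclared nor assigned -> unchanged
After the block -> 35
Result: 35

35


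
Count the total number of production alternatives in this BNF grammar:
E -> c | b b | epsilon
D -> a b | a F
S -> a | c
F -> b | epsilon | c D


Counting alternatives per rule:
  E: 3 alternative(s)
  D: 2 alternative(s)
  S: 2 alternative(s)
  F: 3 alternative(s)
Sum: 3 + 2 + 2 + 3 = 10

10


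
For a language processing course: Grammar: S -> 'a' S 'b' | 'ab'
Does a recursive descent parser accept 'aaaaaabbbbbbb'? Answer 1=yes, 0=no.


Grammar accepts strings of the form a^n b^n (n >= 1)
Word: 'aaaaaabbbbbbb'
Counting: 6 a's and 7 b's
Check: 6 == 7? No
Mismatch: a-count != b-count
Rejected

0


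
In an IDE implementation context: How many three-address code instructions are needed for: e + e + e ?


Expression: e + e + e
Generating three-address code (respecting * over +/- precedence):
  Instruction 1: t1 = e + e
  Instruction 2: t2 = t1 + e
Total instructions: 2

2


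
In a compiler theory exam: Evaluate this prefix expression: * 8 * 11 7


Parsing prefix expression: * 8 * 11 7
Step 1: Innermost operation '* 11 7'
  11 * 7 = 77
Step 2: Outer operation '* 8 [77]'
  8 * 77 = 616

616


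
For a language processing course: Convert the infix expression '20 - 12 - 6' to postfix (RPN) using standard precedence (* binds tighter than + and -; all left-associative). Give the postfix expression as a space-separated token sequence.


Applying the shunting-yard algorithm:
  Operand 20 -> output
  Push '-' onto operator stack -> op-stack: [-]
  Operand 12 -> output
  See '-' (prec 1); top '-' (prec 1) >= it -> pop '-' to output
  Push '-' onto operator stack -> op-stack: [-]
  Operand 6 -> output
  End of input: pop '-' to output
Postfix result: 20 12 - 6 -

20 12 - 6 -


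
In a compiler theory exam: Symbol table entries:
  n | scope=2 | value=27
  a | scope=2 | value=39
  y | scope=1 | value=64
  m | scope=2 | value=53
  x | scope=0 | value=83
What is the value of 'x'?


Searching symbol table for 'x':
  n | scope=2 | value=27
  a | scope=2 | value=39
  y | scope=1 | value=64
  m | scope=2 | value=53
  x | scope=0 | value=83 <- MATCH
Found 'x' at scope 0 with value 83

83


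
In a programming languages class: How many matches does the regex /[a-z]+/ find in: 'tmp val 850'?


Pattern: /[a-z]+/ (identifiers)
Input: 'tmp val 850'
Scanning for matches:
  Match 1: 'tmp'
  Match 2: 'val'
Total matches: 2

2


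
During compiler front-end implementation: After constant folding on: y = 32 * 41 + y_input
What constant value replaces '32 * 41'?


Identifying constant sub-expression:
  Original: y = 32 * 41 + y_input
  32 and 41 are both compile-time constants
  Evaluating: 32 * 41 = 1312
  After folding: y = 1312 + y_input

1312


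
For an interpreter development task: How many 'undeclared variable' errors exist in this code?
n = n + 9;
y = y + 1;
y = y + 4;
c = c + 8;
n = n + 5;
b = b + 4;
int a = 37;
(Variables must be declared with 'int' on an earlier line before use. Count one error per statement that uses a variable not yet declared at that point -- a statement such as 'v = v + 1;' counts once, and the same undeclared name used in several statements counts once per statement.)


Scanning code line by line:
  Line 1: use 'n' -> ERROR (undeclared)
  Line 2: use 'y' -> ERROR (undeclared)
  Line 3: use 'y' -> ERROR (undeclared)
  Line 4: use 'c' -> ERROR (undeclared)
  Line 5: use 'n' -> ERROR (undeclared)
  Line 6: use 'b' -> ERROR (undeclared)
  Line 7: declare 'a' -> declared = ['a']
Total undeclared variable errors: 6

6


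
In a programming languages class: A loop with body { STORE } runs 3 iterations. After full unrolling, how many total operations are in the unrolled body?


Loop body operations: STORE (1 op per iteration)
Unrolling 3 iterations:
  Iteration 1: STORE (1 ops)
  Iteration 2: STORE (1 ops)
  Iteration 3: STORE (1 ops)
Total: 3 iterations * 1 ops/iter = 3 operations

3


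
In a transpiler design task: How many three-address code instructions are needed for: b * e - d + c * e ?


Expression: b * e - d + c * e
Generating three-address code (respecting * over +/- precedence):
  Instruction 1: t1 = b * e
  Instruction 2: t2 = c * e
  Instruction 3: t3 = t1 - d
  Instruction 4: t4 = t3 + t2
Total instructions: 4

4


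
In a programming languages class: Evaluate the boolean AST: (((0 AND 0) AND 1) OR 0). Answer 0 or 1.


Step 1: Evaluate inner node
  0 AND 0 = 0
Step 2: Evaluate next node
  0 AND 1 = 0
Step 3: Evaluate root node
  0 OR 0 = 0

0


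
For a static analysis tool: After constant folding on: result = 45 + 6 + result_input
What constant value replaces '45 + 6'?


Identifying constant sub-expression:
  Original: result = 45 + 6 + result_input
  45 and 6 are both compile-time constants
  Evaluating: 45 + 6 = 51
  After folding: result = 51 + result_input

51


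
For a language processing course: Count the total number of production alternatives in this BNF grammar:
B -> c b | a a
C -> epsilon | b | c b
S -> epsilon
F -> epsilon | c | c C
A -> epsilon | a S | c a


Counting alternatives per rule:
  B: 2 alternative(s)
  C: 3 alternative(s)
  S: 1 alternative(s)
  F: 3 alternative(s)
  A: 3 alternative(s)
Sum: 2 + 3 + 1 + 3 + 3 = 12

12


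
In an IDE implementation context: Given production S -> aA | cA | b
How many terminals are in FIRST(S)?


Production: S -> aA | cA | b
Examining each alternative for leading terminals:
  S -> aA : first terminal = 'a'
  S -> cA : first terminal = 'c'
  S -> b : first terminal = 'b'
FIRST(S) = {a, b, c}
Count: 3

3


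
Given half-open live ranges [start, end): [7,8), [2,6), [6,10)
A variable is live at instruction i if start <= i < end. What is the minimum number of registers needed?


Live ranges:
  Var0: [7, 8)
  Var1: [2, 6)
  Var2: [6, 10)
Sweep-line events (position, delta, active):
  pos=2 start -> active=1
  pos=6 end -> active=0
  pos=6 start -> active=1
  pos=7 start -> active=2
  pos=8 end -> active=1
  pos=10 end -> active=0
Maximum simultaneous active: 2
Minimum registers needed: 2

2


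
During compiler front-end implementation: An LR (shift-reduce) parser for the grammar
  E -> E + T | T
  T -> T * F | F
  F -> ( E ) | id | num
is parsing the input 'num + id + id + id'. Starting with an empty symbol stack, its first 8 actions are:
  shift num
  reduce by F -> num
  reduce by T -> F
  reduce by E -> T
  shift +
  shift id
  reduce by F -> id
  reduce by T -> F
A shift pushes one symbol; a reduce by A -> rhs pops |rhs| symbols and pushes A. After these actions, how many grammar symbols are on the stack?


Tracking the symbol stack through each action:
  Action 1: shift 'num' : push -> stack = [num] (size 1)
  Action 2: reduce by F -> num : pop 1, push F -> stack = [F] (size 1)
  Action 3: reduce by T -> F : pop 1, push T -> stack = [T] (size 1)
  Action 4: reduce by E -> T : pop 1, push E -> stack = [E] (size 1)
  Action 5: shift '+' : push -> stack = [E, +] (size 2)
  Action 6: shift 'id' : push -> stack = [E, +, id] (size 3)
  Action 7: reduce by F -> id : pop 1, push F -> stack = [E, +, F] (size 3)
  Action 8: reduce by T -> F : pop 1, push T -> stack = [E, +, T] (size 3)
Final stack size: 3

3


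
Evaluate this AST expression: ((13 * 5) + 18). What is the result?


Expression: ((13 * 5) + 18)
Evaluating step by step:
  13 * 5 = 65
  65 + 18 = 83
Result: 83

83


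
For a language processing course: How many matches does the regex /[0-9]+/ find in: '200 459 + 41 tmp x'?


Pattern: /[0-9]+/ (int literals)
Input: '200 459 + 41 tmp x'
Scanning for matches:
  Match 1: '200'
  Match 2: '459'
  Match 3: '41'
Total matches: 3

3


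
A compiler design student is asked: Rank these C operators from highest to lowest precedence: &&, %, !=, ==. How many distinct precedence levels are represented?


Looking up precedence for each operator:
  && -> precedence 2
  % -> precedence 6
  != -> precedence 3
  == -> precedence 3
Sorted highest to lowest: %, !=, ==, &&
Distinct precedence values: [6, 3, 2]
Number of distinct levels: 3

3


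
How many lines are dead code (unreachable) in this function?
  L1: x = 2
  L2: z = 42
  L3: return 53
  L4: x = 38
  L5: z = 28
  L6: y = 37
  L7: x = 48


Analyzing control flow:
  L1: reachable (before return)
  L2: reachable (before return)
  L3: reachable (return statement)
  L4: DEAD (after return at L3)
  L5: DEAD (after return at L3)
  L6: DEAD (after return at L3)
  L7: DEAD (after return at L3)
Return at L3, total lines = 7
Dead lines: L4 through L7
Count: 4

4


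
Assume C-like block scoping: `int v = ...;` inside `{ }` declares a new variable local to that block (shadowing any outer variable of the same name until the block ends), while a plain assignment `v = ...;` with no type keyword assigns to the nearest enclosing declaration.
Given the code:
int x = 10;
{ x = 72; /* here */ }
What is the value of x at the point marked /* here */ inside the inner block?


Analyzing scoping rules:
Outer scope: declares x = 10
Inner block: 'x = 72;' has no type keyword, so it is an assignment to the outer x (no shadowing)
Inside the block, after the assignment -> 72
Result: 72

72


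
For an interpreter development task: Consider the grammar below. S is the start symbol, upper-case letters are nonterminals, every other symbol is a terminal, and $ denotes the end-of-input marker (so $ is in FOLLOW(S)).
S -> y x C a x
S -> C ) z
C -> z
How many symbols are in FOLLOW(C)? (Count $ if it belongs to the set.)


S is the start symbol and does not occur in any rule body, so FOLLOW(S) = {$}.
Examining every occurrence of C in a rule body:
  S -> y x C a x : C is followed by terminal 'a' -> add 'a'
  S -> C ) z : C is followed by terminal ')' -> add ')'
  C -> z : C does not occur in the body -> contributes nothing
FOLLOW(C) = {), a}
Count: 2

2


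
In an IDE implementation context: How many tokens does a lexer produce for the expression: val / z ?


Scanning 'val / z'
Token 1: 'val' -> identifier
Token 2: '/' -> operator
Token 3: 'z' -> identifier
Total tokens: 3

3


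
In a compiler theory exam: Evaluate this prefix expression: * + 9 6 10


Parsing prefix expression: * + 9 6 10
Step 1: Innermost operation '+ 9 6'
  9 + 6 = 15
Step 2: Outer operation '* [15] 10'
  15 * 10 = 150

150


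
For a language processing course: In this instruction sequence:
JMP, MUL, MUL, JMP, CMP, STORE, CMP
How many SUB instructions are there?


Scanning instruction sequence for SUB:
  Position 1: JMP
  Position 2: MUL
  Position 3: MUL
  Position 4: JMP
  Position 5: CMP
  Position 6: STORE
  Position 7: CMP
Matches at positions: []
Total SUB count: 0

0


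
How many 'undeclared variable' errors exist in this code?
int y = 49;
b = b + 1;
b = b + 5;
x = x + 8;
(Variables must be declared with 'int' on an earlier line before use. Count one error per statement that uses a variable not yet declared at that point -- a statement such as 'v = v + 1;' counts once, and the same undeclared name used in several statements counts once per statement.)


Scanning code line by line:
  Line 1: declare 'y' -> declared = ['y']
  Line 2: use 'b' -> ERROR (undeclared)
  Line 3: use 'b' -> ERROR (undeclared)
  Line 4: use 'x' -> ERROR (undeclared)
Total undeclared variable errors: 3

3


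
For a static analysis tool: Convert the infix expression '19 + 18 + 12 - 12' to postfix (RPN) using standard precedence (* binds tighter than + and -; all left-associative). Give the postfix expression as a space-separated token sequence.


Applying the shunting-yard algorithm:
  Operand 19 -> output
  Push '+' onto operator stack -> op-stack: [+]
  Operand 18 -> output
  See '+' (prec 1); top '+' (prec 1) >= it -> pop '+' to output
  Push '+' onto operator stack -> op-stack: [+]
  Operand 12 -> output
  See '-' (prec 1); top '+' (prec 1) >= it -> pop '+' to output
  Push '-' onto operator stack -> op-stack: [-]
  Operand 12 -> output
  End of input: pop '-' to output
Postfix result: 19 18 + 12 + 12 -

19 18 + 12 + 12 -


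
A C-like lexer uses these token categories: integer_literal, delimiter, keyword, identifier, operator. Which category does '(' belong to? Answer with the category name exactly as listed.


Token: '('
Checking categories:
  identifier: no
  integer_literal: no
  operator: no
  keyword: no
  delimiter: YES
Category: delimiter

delimiter


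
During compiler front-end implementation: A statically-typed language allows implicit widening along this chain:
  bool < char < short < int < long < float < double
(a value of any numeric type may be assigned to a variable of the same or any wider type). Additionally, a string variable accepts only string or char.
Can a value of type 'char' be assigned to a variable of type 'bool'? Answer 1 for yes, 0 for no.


Target variable type: bool
Source value type: char
Numeric ranks: char=1, bool=0
Widening allowed iff rank(source) <= rank(target): 1 <= 0? No
Result: 0

0


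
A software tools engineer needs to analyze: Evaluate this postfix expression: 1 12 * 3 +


Processing tokens left to right:
Push 1, Push 12
Pop 1 and 12, compute 1 * 12 = 12, push 12
Push 3
Pop 12 and 3, compute 12 + 3 = 15, push 15
Stack result: 15

15


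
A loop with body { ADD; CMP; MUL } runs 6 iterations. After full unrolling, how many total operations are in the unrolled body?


Loop body operations: ADD, CMP, MUL (3 ops per iteration)
Unrolling 6 iterations:
  Iteration 1: ADD, CMP, MUL (3 ops)
  Iteration 2: ADD, CMP, MUL (3 ops)
  Iteration 3: ADD, CMP, MUL (3 ops)
  Iteration 4: ADD, CMP, MUL (3 ops)
  Iteration 5: ADD, CMP, MUL (3 ops)
  Iteration 6: ADD, CMP, MUL (3 ops)
Total: 6 iterations * 3 ops/iter = 18 operations

18


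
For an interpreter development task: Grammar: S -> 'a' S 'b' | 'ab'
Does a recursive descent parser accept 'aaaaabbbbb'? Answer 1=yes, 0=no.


Grammar accepts strings of the form a^n b^n (n >= 1)
Word: 'aaaaabbbbb'
Counting: 5 a's and 5 b's
Check: 5 == 5? Yes
Derivation (S -> aSb applied 4 time(s), then S -> ab): S => aSb => aaSbb => aaaSbbb => aaaaSbbbb => aaaaabbbbb
Accepted

1


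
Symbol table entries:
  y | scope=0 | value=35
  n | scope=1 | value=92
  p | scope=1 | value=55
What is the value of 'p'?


Searching symbol table for 'p':
  y | scope=0 | value=35
  n | scope=1 | value=92
  p | scope=1 | value=55 <- MATCH
Found 'p' at scope 1 with value 55

55


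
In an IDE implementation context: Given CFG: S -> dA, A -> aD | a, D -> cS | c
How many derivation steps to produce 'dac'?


Grammar: S -> dA, A -> aD | a, D -> cS | c
Deriving 'dac':
Step 1: S -> dA => dA
Step 2: A -> aD => daD
Step 3: D -> c => dac
Total derivation steps: 3

3


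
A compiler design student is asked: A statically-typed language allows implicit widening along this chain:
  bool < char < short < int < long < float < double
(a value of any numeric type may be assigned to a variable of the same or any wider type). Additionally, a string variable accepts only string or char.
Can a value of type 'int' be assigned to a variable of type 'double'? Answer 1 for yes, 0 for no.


Target variable type: double
Source value type: int
Numeric ranks: int=3, double=6
Widening allowed iff rank(source) <= rank(target): 3 <= 6? Yes
Result: 1

1


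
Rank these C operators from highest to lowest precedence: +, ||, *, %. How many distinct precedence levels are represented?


Looking up precedence for each operator:
  + -> precedence 5
  || -> precedence 1
  * -> precedence 6
  % -> precedence 6
Sorted highest to lowest: *, %, +, ||
Distinct precedence values: [6, 5, 1]
Number of distinct levels: 3

3


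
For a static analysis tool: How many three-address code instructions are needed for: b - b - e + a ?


Expression: b - b - e + a
Generating three-address code (respecting * over +/- precedence):
  Instruction 1: t1 = b - b
  Instruction 2: t2 = t1 - e
  Instruction 3: t3 = t2 + a
Total instructions: 3

3


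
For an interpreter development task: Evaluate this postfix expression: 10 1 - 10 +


Processing tokens left to right:
Push 10, Push 1
Pop 10 and 1, compute 10 - 1 = 9, push 9
Push 10
Pop 9 and 10, compute 9 + 10 = 19, push 19
Stack result: 19

19


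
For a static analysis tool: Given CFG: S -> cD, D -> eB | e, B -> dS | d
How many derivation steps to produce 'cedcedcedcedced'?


Grammar: S -> cD, D -> eB | e, B -> dS | d
Deriving 'cedcedcedcedced':
Step 1: S -> cD => cD
Step 2: D -> eB => ceB
Step 3: B -> dS => cedS
Step 4: S -> cD => cedcD
Step 5: D -> eB => cedceB
Step 6: B -> dS => cedcedS
Step 7: S -> cD => cedcedcD
Step 8: D -> eB => cedcedceB
Step 9: B -> dS => cedcedcedS
Step 10: S -> cD => cedcedcedcD
Step 11: D -> eB => cedcedcedceB
Step 12: B -> dS => cedcedcedcedS
Step 13: S -> cD => cedcedcedcedcD
Step 14: D -> eB => cedcedcedcedceB
Step 15: B -> d => cedcedcedcedced
Total derivation steps: 15

15


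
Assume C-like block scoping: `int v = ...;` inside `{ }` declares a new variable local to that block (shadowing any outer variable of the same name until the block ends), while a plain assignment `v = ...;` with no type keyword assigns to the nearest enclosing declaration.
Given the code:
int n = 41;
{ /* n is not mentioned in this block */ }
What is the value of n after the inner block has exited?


Analyzing scoping rules:
Outer scope: declares n = 41
Inner block: n is neither redeclared nor assigned -> unchanged
After the block -> 41
Result: 41

41


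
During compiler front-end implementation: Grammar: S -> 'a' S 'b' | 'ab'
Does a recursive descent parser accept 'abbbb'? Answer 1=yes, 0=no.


Grammar accepts strings of the form a^n b^n (n >= 1)
Word: 'abbbb'
Counting: 1 a's and 4 b's
Check: 1 == 4? No
Mismatch: a-count != b-count
Rejected

0


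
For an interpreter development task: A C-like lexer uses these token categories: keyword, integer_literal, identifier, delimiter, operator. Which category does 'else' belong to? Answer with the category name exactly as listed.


Token: 'else'
Checking categories:
  identifier: no
  integer_literal: no
  operator: no
  keyword: YES
  delimiter: no
Category: keyword

keyword


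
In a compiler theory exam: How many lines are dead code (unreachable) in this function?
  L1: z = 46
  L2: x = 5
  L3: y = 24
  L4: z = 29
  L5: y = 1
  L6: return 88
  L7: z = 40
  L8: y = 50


Analyzing control flow:
  L1: reachable (before return)
  L2: reachable (before return)
  L3: reachable (before return)
  L4: reachable (before return)
  L5: reachable (before return)
  L6: reachable (return statement)
  L7: DEAD (after return at L6)
  L8: DEAD (after return at L6)
Return at L6, total lines = 8
Dead lines: L7 through L8
Count: 2

2


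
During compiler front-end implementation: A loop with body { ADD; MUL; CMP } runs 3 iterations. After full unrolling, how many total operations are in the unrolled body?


Loop body operations: ADD, MUL, CMP (3 ops per iteration)
Unrolling 3 iterations:
  Iteration 1: ADD, MUL, CMP (3 ops)
  Iteration 2: ADD, MUL, CMP (3 ops)
  Iteration 3: ADD, MUL, CMP (3 ops)
Total: 3 iterations * 3 ops/iter = 9 operations

9


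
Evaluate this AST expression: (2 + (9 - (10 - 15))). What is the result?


Expression: (2 + (9 - (10 - 15)))
Evaluating step by step:
  10 - 15 = -5
  9 - -5 = 14
  2 + 14 = 16
Result: 16

16


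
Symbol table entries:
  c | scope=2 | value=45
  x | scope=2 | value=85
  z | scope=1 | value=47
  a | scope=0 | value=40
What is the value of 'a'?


Searching symbol table for 'a':
  c | scope=2 | value=45
  x | scope=2 | value=85
  z | scope=1 | value=47
  a | scope=0 | value=40 <- MATCH
Found 'a' at scope 0 with value 40

40


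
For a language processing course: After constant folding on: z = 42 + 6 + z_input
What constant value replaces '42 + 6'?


Identifying constant sub-expression:
  Original: z = 42 + 6 + z_input
  42 and 6 are both compile-time constants
  Evaluating: 42 + 6 = 48
  After folding: z = 48 + z_input

48


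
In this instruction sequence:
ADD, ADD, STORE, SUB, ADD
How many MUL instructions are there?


Scanning instruction sequence for MUL:
  Position 1: ADD
  Position 2: ADD
  Position 3: STORE
  Position 4: SUB
  Position 5: ADD
Matches at positions: []
Total MUL count: 0

0


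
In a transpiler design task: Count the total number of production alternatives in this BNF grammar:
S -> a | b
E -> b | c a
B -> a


Counting alternatives per rule:
  S: 2 alternative(s)
  E: 2 alternative(s)
  B: 1 alternative(s)
Sum: 2 + 2 + 1 = 5

5


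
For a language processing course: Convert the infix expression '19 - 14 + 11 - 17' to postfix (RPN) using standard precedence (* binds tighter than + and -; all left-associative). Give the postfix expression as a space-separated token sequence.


Applying the shunting-yard algorithm:
  Operand 19 -> output
  Push '-' onto operator stack -> op-stack: [-]
  Operand 14 -> output
  See '+' (prec 1); top '-' (prec 1) >= it -> pop '-' to output
  Push '+' onto operator stack -> op-stack: [+]
  Operand 11 -> output
  See '-' (prec 1); top '+' (prec 1) >= it -> pop '+' to output
  Push '-' onto operator stack -> op-stack: [-]
  Operand 17 -> output
  End of input: pop '-' to output
Postfix result: 19 14 - 11 + 17 -

19 14 - 11 + 17 -


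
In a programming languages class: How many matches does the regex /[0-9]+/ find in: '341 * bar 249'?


Pattern: /[0-9]+/ (int literals)
Input: '341 * bar 249'
Scanning for matches:
  Match 1: '341'
  Match 2: '249'
Total matches: 2

2


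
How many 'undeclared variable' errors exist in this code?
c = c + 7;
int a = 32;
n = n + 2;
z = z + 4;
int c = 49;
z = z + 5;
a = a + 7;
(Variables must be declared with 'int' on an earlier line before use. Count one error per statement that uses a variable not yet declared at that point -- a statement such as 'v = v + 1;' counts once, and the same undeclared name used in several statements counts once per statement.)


Scanning code line by line:
  Line 1: use 'c' -> ERROR (undeclared)
  Line 2: declare 'a' -> declared = ['a']
  Line 3: use 'n' -> ERROR (undeclared)
  Line 4: use 'z' -> ERROR (undeclared)
  Line 5: declare 'c' -> declared = ['a', 'c']
  Line 6: use 'z' -> ERROR (undeclared)
  Line 7: use 'a' -> OK (declared)
Total undeclared variable errors: 4

4


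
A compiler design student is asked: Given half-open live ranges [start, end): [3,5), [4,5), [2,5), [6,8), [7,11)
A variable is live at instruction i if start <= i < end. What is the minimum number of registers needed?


Live ranges:
  Var0: [3, 5)
  Var1: [4, 5)
  Var2: [2, 5)
  Var3: [6, 8)
  Var4: [7, 11)
Sweep-line events (position, delta, active):
  pos=2 start -> active=1
  pos=3 start -> active=2
  pos=4 start -> active=3
  pos=5 end -> active=2
  pos=5 end -> active=1
  pos=5 end -> active=0
  pos=6 start -> active=1
  pos=7 start -> active=2
  pos=8 end -> active=1
  pos=11 end -> active=0
Maximum simultaneous active: 3
Minimum registers needed: 3

3


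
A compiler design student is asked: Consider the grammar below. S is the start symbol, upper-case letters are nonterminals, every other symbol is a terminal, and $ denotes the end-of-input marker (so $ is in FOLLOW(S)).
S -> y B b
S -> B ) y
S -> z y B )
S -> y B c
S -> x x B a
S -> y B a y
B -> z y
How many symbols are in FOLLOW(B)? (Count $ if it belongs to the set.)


S is the start symbol and does not occur in any rule body, so FOLLOW(S) = {$}.
Examining every occurrence of B in a rule body:
  S -> y B b : B is followed by terminal 'b' -> add 'b'
  S -> B ) y : B is followed by terminal ')' -> add ')'
  S -> z y B ) : B is followed by terminal ')' -> add ')' (already in the set)
  S -> y B c : B is followed by terminal 'c' -> add 'c'
  S -> x x B a : B is followed by terminal 'a' -> add 'a'
  S -> y B a y : B is followed by terminal 'a' -> add 'a' (already in the set)
  B -> z y : B does not occur in the body -> contributes nothing
FOLLOW(B) = {), a, b, c}
Count: 4

4


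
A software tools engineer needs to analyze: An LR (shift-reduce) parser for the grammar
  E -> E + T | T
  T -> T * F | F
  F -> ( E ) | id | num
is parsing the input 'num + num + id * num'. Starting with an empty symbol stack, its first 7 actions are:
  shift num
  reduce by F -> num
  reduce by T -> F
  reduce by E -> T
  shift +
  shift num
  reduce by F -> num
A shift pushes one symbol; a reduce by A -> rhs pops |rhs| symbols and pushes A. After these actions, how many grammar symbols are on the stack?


Tracking the symbol stack through each action:
  Action 1: shift 'num' : push -> stack = [num] (size 1)
  Action 2: reduce by F -> num : pop 1, push F -> stack = [F] (size 1)
  Action 3: reduce by T -> F : pop 1, push T -> stack = [T] (size 1)
  Action 4: reduce by E -> T : pop 1, push E -> stack = [E] (size 1)
  Action 5: shift '+' : push -> stack = [E, +] (size 2)
  Action 6: shift 'num' : push -> stack = [E, +, num] (size 3)
  Action 7: reduce by F -> num : pop 1, push F -> stack = [E, +, F] (size 3)
Final stack size: 3

3


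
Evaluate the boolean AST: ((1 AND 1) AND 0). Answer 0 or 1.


Step 1: Evaluate inner node
  1 AND 1 = 1
Step 2: Evaluate root node
  1 AND 0 = 0

0


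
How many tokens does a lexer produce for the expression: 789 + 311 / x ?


Scanning '789 + 311 / x'
Token 1: '789' -> integer_literal
Token 2: '+' -> operator
Token 3: '311' -> integer_literal
Token 4: '/' -> operator
Token 5: 'x' -> identifier
Total tokens: 5

5


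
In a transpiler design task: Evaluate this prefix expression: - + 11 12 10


Parsing prefix expression: - + 11 12 10
Step 1: Innermost operation '+ 11 12'
  11 + 12 = 23
Step 2: Outer operation '- [23] 10'
  23 - 10 = 13

13


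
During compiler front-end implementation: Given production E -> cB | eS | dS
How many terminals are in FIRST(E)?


Production: E -> cB | eS | dS
Examining each alternative for leading terminals:
  E -> cB : first terminal = 'c'
  E -> eS : first terminal = 'e'
  E -> dS : first terminal = 'd'
FIRST(E) = {c, d, e}
Count: 3

3


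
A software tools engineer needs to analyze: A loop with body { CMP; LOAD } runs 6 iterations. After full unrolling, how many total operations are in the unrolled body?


Loop body operations: CMP, LOAD (2 ops per iteration)
Unrolling 6 iterations:
  Iteration 1: CMP, LOAD (2 ops)
  Iteration 2: CMP, LOAD (2 ops)
  Iteration 3: CMP, LOAD (2 ops)
  Iteration 4: CMP, LOAD (2 ops)
  Iteration 5: CMP, LOAD (2 ops)
  Iteration 6: CMP, LOAD (2 ops)
Total: 6 iterations * 2 ops/iter = 12 operations

12


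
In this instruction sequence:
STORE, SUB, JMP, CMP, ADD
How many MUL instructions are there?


Scanning instruction sequence for MUL:
  Position 1: STORE
  Position 2: SUB
  Position 3: JMP
  Position 4: CMP
  Position 5: ADD
Matches at positions: []
Total MUL count: 0

0


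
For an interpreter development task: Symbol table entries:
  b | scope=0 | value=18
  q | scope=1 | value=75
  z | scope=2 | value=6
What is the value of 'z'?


Searching symbol table for 'z':
  b | scope=0 | value=18
  q | scope=1 | value=75
  z | scope=2 | value=6 <- MATCH
Found 'z' at scope 2 with value 6

6


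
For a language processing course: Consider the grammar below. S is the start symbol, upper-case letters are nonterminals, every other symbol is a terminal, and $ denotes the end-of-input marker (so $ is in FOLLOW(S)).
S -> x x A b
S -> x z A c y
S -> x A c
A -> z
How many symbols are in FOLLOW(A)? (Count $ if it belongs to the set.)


S is the start symbol and does not occur in any rule body, so FOLLOW(S) = {$}.
Examining every occurrence of A in a rule body:
  S -> x x A b : A is followed by terminal 'b' -> add 'b'
  S -> x z A c y : A is followed by terminal 'c' -> add 'c'
  S -> x A c : A is followed by terminal 'c' -> add 'c' (already in the set)
  A -> z : A does not occur in the body -> contributes nothing
FOLLOW(A) = {b, c}
Count: 2

2


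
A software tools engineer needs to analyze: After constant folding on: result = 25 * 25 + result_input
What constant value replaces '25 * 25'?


Identifying constant sub-expression:
  Original: result = 25 * 25 + result_input
  25 and 25 are both compile-time constants
  Evaluating: 25 * 25 = 625
  After folding: result = 625 + result_input

625


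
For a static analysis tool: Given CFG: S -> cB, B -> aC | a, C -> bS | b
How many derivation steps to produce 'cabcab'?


Grammar: S -> cB, B -> aC | a, C -> bS | b
Deriving 'cabcab':
Step 1: S -> cB => cB
Step 2: B -> aC => caC
Step 3: C -> bS => cabS
Step 4: S -> cB => cabcB
Step 5: B -> aC => cabcaC
Step 6: C -> b => cabcab
Total derivation steps: 6

6


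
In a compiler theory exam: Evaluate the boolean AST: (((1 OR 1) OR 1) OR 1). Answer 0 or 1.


Step 1: Evaluate inner node
  1 OR 1 = 1
Step 2: Evaluate next node
  1 OR 1 = 1
Step 3: Evaluate root node
  1 OR 1 = 1

1


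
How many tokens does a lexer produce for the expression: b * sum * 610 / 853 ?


Scanning 'b * sum * 610 / 853'
Token 1: 'b' -> identifier
Token 2: '*' -> operator
Token 3: 'sum' -> identifier
Token 4: '*' -> operator
Token 5: '610' -> integer_literal
Token 6: '/' -> operator
Token 7: '853' -> integer_literal
Total tokens: 7

7
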